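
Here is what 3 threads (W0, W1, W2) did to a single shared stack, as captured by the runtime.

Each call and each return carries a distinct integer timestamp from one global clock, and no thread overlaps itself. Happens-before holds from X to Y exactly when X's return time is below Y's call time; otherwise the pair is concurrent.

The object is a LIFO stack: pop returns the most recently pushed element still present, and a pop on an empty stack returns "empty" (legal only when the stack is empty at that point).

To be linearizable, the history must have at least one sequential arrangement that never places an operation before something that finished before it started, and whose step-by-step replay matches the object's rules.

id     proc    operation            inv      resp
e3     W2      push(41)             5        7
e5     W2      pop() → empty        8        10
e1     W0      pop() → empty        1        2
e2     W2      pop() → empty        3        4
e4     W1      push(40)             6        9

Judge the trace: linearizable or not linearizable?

not linearizable

the violation lands at event 10, e5's response at time 10: events 1..9 linearize, events 1..10 do not
3 orders of the 5 completed stack ops respect real time; none is legal
one such order, e1, e2, e3, e4, e5, breaks at step 5 where e5 pop() → empty is illegal
one such order, e1, e2, e3, e5, e4, breaks at step 4 where e5 pop() → empty is illegal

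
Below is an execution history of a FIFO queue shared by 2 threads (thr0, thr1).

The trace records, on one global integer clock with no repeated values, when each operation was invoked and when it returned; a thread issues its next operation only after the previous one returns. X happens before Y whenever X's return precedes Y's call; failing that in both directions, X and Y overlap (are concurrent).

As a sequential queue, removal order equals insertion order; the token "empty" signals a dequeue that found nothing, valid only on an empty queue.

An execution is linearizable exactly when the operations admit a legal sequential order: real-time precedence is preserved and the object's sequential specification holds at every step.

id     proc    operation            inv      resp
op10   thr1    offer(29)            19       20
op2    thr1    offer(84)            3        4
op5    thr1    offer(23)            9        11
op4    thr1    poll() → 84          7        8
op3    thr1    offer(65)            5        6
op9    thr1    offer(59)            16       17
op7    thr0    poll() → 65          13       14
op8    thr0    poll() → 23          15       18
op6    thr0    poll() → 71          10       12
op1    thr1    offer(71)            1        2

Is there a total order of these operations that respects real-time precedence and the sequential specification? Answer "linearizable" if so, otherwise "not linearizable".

already the first 8 events (up to op4's response at time 8) admit no linearization; the first 7 still do
the sole real-time-consistent order of 4 completed operations fails the FIFO queue replay
e.g. op1, op2, op3, op4: illegal at step 4, since op4 poll() → 84 cannot apply there

not linearizable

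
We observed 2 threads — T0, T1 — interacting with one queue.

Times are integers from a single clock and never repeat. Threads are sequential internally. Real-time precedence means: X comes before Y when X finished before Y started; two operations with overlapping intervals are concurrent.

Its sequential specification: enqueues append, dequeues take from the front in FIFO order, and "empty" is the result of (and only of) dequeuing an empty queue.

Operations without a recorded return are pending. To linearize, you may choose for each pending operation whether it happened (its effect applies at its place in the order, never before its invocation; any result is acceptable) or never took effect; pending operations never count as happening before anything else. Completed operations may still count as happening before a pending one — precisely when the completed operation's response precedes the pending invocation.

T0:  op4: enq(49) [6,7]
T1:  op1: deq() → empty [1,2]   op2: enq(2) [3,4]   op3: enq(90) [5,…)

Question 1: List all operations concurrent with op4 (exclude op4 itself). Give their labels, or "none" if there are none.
op4 runs from 6 to 7; window-overlapping ops are concurrent
op1 [1,2]: before
op2 [3,4]: before
op3 [5,…): concurrent

op3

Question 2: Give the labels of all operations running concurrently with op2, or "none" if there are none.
concurrent with op2 ([3,4]): every op whose interval crosses 3..4
op1 [1,2]: before
op3 [5,…): after
op4 [6,7]: after

none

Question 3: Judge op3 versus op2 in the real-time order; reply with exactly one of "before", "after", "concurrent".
op3 spans [5,…), op2 spans [3,4]
resp(op2)=4 < inv(op3)=5

after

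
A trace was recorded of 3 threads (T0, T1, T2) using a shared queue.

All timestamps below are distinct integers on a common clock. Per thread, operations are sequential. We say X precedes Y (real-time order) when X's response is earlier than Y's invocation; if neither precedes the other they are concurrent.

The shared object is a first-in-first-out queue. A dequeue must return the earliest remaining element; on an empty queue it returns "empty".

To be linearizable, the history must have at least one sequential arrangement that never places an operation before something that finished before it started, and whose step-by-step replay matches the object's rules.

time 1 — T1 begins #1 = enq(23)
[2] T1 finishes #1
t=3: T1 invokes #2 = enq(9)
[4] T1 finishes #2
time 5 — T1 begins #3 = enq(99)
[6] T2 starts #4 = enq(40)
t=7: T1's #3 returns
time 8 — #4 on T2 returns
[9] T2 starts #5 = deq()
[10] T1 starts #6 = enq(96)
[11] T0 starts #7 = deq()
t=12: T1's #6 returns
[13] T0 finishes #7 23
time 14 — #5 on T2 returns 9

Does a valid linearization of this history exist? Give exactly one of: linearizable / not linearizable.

linearizable

one valid linearization: #1, #2, #3, #4, #6, #7, #5
step 1: #1 enq(23) — queue <23>
step 2: #2 enq(9) — queue <23,9>
step 3: #3 enq(99) — queue <23,9,99>
step 4: #4 enq(40) — queue <23,9,99,40>
step 5: #6 enq(96) — queue <23,9,99,40,96>
step 6: #7 deq() → 23 — queue <9,99,40,96>
step 7: #5 deq() → 9 — queue <99,40,96>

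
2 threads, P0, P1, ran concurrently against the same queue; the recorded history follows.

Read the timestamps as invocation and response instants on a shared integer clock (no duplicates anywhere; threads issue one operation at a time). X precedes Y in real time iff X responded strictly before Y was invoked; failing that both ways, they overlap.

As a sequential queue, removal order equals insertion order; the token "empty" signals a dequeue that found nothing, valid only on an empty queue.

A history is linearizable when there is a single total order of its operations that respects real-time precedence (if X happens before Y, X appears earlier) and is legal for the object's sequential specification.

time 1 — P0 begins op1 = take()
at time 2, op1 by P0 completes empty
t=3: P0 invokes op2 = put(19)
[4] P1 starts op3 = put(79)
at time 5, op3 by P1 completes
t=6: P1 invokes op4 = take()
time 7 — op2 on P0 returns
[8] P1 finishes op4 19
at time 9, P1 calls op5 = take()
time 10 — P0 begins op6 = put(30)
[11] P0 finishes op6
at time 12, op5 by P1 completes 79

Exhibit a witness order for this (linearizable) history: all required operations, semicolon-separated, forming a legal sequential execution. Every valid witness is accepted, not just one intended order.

1. op1 take() → empty, leaving queue <>
2. op2 put(19), leaving queue <19>
3. op3 put(79), leaving queue <19,79>
4. op4 take() → 19, leaving queue <79>
5. op5 take() → 79, leaving queue <>
6. op6 put(30), leaving queue <30>

op1; op2; op3; op4; op5; op6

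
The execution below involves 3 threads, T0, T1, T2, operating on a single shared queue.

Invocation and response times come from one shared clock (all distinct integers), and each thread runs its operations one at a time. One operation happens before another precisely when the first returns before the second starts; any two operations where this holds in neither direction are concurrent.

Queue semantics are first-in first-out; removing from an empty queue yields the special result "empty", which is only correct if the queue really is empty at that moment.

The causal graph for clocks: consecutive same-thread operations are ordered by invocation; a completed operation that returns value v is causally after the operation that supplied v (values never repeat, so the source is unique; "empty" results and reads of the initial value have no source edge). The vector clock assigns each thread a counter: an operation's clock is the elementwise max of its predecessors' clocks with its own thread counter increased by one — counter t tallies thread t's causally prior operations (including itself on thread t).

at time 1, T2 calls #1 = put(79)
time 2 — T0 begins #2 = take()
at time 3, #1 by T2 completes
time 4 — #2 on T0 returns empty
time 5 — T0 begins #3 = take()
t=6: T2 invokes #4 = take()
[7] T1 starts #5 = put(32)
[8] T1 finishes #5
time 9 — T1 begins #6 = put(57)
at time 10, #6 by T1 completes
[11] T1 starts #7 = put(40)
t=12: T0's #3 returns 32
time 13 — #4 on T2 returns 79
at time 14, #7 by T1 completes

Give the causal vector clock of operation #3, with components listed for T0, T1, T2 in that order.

no predecessors for #1 (invoked 1): T2 increments from zero → (0, 0, 1)
no predecessors for #5 (invoked 7): T1 increments from zero → (0, 1, 0)
no predecessors for #2 (invoked 2): T0 increments from zero → (1, 0, 0)
merge at #4 (invoked 6): VC(#1)=(0, 0, 1), own-thread bump on T2 → (0, 0, 2)
merge at #6 (invoked 9): VC(#5)=(0, 1, 0), own-thread bump on T1 → (0, 2, 0)
merge at #7 (invoked 11): VC(#6)=(0, 2, 0), own-thread bump on T1 → (0, 3, 0)
merge at #3 (invoked 5): VC(#2)=(1, 0, 0), VC(#5)=(0, 1, 0), own-thread bump on T0 → (2, 1, 0)
target: VC(#3) = (2, 1, 0)

(2, 1, 0)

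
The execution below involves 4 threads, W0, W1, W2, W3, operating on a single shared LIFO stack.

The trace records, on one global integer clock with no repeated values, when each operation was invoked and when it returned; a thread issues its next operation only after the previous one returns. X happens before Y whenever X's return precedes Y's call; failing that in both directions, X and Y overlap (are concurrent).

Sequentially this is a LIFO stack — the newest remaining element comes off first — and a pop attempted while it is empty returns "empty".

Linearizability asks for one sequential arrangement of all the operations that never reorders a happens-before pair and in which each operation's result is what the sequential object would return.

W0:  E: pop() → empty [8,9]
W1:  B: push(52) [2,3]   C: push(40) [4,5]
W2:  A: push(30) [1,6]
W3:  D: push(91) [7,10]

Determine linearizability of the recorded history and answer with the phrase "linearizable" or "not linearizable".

not linearizable

prefix check: 1..8 passes, 1..9 fails once E's time-9 response joins
4 completed operations, 3 real-time-consistent orders — every LIFO stack replay fails
no completion choice of the 1 pending operation (D) rescues it — every subset was tried
sample order A, B, C, E (pending dropped) stalls at step 4 — E pop() → empty has no legal effect
sample order B, A, C, E (pending dropped) stalls at step 4 — E pop() → empty has no legal effect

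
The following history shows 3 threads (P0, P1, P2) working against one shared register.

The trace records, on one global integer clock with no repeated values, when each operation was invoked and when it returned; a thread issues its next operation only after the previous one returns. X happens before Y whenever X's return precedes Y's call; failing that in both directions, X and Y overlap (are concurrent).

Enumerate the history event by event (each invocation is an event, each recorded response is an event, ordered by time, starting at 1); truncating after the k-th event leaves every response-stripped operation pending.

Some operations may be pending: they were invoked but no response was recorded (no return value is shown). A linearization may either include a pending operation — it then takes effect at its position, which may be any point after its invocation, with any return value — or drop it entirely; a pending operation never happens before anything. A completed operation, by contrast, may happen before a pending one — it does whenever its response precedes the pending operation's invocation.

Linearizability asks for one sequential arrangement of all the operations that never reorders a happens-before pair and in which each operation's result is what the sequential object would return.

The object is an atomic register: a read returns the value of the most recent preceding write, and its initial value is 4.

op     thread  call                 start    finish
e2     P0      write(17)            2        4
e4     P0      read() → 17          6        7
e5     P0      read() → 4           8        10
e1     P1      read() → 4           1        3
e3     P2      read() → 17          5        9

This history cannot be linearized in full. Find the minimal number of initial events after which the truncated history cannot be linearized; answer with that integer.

a valid linearization of events 1..9 exists, for instance e1, e2, e3, e4:
1. e1 read() → 4, leaving value 4
2. e2 write(17), leaving value 17
3. e3 read() → 17, leaving value 17
4. e4 read() → 17, leaving value 17
adding event 10 (e5 responds at 10) leaves no legal real-time order
take e1, e2, e3, e4, e5: step 5 already fails, because e5 read() → 4 cannot occur there
take e1, e2, e4, e3, e5: step 5 already fails, because e5 read() → 4 cannot occur there

10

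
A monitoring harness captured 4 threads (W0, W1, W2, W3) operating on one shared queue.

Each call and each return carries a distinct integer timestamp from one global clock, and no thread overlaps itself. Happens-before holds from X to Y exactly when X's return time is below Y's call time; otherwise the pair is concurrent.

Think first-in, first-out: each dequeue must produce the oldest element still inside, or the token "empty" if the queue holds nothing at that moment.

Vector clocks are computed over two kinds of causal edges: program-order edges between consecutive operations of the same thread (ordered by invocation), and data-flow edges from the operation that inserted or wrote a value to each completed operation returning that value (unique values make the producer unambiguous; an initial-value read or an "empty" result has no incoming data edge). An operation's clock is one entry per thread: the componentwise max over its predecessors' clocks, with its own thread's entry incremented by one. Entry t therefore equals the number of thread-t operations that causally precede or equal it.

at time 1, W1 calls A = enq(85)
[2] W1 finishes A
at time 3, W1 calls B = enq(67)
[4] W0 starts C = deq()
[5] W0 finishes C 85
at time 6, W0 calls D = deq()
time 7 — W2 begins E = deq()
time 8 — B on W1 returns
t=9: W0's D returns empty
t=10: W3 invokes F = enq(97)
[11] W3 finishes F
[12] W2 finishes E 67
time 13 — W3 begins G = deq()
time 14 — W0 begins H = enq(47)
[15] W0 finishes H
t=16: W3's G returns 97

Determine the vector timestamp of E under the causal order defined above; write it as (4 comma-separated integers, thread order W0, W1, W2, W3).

(0, 2, 1, 0)

root op F, invoked 10: fresh clock plus W3's own tick → (0, 0, 0, 1)
root op A, invoked 1: fresh clock plus W1's own tick → (0, 1, 0, 0)
G (invocation 13): componentwise max over VC(F)=(0, 0, 0, 1), +1 at W3, giving (0, 0, 0, 2)
B (invocation 3): componentwise max over VC(A)=(0, 1, 0, 0), +1 at W1, giving (0, 2, 0, 0)
C (invocation 4): componentwise max over VC(A)=(0, 1, 0, 0), +1 at W0, giving (1, 1, 0, 0)
E (invocation 7): componentwise max over VC(B)=(0, 2, 0, 0), +1 at W2, giving (0, 2, 1, 0)
D (invocation 6): componentwise max over VC(C)=(1, 1, 0, 0), +1 at W0, giving (2, 1, 0, 0)
H (invocation 14): componentwise max over VC(D)=(2, 1, 0, 0), +1 at W0, giving (3, 1, 0, 0)
target: VC(E) = (0, 2, 1, 0)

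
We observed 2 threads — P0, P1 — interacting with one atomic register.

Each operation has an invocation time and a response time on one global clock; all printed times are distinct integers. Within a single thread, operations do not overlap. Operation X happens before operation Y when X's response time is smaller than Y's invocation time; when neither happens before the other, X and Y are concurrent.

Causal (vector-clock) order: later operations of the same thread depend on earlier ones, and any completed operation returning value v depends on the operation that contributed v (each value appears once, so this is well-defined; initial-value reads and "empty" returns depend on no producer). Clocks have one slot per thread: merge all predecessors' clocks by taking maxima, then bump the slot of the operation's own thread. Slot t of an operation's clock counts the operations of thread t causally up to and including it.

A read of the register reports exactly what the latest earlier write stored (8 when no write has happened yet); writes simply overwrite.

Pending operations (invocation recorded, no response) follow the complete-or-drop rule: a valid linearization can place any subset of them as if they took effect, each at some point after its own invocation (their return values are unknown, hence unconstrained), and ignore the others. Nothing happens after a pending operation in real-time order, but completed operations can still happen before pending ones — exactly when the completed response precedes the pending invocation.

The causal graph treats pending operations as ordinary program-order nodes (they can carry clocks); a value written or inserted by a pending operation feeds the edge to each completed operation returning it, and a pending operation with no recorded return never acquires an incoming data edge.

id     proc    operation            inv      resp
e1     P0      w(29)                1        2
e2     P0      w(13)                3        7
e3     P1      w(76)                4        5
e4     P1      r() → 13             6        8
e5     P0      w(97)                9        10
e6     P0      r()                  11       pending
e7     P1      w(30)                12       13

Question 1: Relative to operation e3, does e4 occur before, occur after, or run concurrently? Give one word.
e4 spans [6,8], e3 spans [4,5]
resp(e3)=5 < inv(e4)=6

after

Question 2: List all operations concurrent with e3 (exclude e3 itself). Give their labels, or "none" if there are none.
e3 runs from 4 to 5; window-overlapping ops are concurrent
e1 [1,2]: before
e2 [3,7]: concurrent
e4 [6,8]: after
e5 [9,10]: after
e6 [11,…): after
e7 [12,13]: after

e2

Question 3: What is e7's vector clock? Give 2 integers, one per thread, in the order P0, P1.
invoked at 4, e3 has no predecessors; its own P1 bump gives (0, 1)
invoked at 1, e1 has no predecessors; its own P0 bump gives (1, 0)
invoked at 3, e2 merges VC(e1)=(1, 0) and bumps P0's slot → (2, 0)
invoked at 9, e5 merges VC(e2)=(2, 0) and bumps P0's slot → (3, 0)
invoked at 6, e4 merges VC(e2)=(2, 0), VC(e3)=(0, 1) and bumps P1's slot → (2, 2)
invoked at 11, e6 merges VC(e5)=(3, 0) and bumps P0's slot → (4, 0)
invoked at 12, e7 merges VC(e4)=(2, 2) and bumps P1's slot → (2, 3)
target: VC(e7) = (2, 3)

(2, 3)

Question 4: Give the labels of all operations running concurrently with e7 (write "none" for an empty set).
concurrent with e7 ([12,13]): every op whose interval crosses 12..13
e1 [1,2]: before
e2 [3,7]: before
e3 [4,5]: before
e4 [6,8]: before
e5 [9,10]: before
e6 [11,…): concurrent

e6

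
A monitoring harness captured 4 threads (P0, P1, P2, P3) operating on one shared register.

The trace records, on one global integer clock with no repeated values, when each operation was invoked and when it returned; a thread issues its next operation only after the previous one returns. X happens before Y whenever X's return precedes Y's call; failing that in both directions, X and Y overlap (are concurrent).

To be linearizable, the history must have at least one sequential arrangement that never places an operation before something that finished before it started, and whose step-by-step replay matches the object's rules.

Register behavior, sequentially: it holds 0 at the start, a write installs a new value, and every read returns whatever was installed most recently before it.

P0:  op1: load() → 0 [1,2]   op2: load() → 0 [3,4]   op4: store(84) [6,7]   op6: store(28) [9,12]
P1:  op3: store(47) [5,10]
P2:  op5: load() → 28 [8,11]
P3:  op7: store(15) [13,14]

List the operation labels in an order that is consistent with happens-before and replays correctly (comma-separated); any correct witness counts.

op1, op2, op3, op4, op6, op5, op7

after step 1 (op1 load() → 0): value 0
after step 2 (op2 load() → 0): value 0
after step 3 (op3 store(47)): value 47
after step 4 (op4 store(84)): value 84
after step 5 (op6 store(28)): value 28
after step 6 (op5 load() → 28): value 28
after step 7 (op7 store(15)): value 15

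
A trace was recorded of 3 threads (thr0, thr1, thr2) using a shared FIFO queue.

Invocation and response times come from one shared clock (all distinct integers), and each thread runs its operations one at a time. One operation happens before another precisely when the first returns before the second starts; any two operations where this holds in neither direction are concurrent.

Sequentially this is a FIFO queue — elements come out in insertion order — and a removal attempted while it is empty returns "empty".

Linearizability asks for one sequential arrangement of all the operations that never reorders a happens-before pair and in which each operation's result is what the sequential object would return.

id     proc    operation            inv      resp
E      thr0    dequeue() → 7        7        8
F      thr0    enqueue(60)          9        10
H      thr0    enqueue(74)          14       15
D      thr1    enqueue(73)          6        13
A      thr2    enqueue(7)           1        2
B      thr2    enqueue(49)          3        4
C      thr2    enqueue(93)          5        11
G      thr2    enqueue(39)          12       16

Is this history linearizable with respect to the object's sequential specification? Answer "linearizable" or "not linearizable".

linearizable

one valid linearization: A, B, C, D, E, F, G, H
after step 1 (A enqueue(7)): queue <7>
after step 2 (B enqueue(49)): queue <7,49>
after step 3 (C enqueue(93)): queue <7,49,93>
after step 4 (D enqueue(73)): queue <7,49,93,73>
after step 5 (E dequeue() → 7): queue <49,93,73>
after step 6 (F enqueue(60)): queue <49,93,73,60>
after step 7 (G enqueue(39)): queue <49,93,73,60,39>
after step 8 (H enqueue(74)): queue <49,93,73,60,39,74>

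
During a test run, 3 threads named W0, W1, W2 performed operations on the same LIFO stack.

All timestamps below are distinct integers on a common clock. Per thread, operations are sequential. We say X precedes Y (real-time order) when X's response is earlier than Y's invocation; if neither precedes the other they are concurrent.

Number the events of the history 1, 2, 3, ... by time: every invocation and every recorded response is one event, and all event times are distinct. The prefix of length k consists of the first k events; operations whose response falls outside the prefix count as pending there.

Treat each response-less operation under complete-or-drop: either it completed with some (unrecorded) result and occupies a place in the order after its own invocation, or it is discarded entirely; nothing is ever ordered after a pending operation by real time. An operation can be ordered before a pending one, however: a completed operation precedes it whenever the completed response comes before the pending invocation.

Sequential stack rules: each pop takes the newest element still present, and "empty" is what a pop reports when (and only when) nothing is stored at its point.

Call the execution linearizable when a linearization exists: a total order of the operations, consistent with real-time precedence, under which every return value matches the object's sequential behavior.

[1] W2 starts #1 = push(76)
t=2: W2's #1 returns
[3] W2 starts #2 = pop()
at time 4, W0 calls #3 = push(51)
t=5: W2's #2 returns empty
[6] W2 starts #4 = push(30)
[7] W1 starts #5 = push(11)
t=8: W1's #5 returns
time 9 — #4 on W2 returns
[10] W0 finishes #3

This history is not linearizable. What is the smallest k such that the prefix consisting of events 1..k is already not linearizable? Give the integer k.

5

one valid order for events 1..4 is #1:
step 1: #1 push(76) — stack <76>
with event 5 included (#2 responding at time 5), all real-time-consistent orders fail
every completion of the 1 pending operation (#3) was checked; none linearizes
take #1, #2 (pending dropped): step 2 already fails, because #2 pop() → empty cannot occur there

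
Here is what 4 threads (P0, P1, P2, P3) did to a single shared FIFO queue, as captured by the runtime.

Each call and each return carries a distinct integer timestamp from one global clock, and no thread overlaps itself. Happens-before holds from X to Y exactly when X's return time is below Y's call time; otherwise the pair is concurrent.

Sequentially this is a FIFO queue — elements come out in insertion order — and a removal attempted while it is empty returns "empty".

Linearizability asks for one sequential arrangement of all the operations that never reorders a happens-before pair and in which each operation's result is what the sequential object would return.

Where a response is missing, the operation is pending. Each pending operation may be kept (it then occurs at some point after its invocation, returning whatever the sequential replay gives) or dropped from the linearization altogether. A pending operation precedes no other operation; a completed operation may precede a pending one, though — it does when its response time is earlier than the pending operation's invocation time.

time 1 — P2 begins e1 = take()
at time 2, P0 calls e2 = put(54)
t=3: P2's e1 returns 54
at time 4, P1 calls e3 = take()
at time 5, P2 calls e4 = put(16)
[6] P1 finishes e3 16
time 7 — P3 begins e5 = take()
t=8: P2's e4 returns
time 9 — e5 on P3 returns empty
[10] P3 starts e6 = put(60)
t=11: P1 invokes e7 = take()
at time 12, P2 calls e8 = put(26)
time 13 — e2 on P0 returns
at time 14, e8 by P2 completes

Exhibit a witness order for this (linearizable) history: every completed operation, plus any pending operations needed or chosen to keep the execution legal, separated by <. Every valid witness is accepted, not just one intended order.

e2 < e1 < e4 < e3 < e5 < e6 < e7 < e8

step 1: e2 put(54) — queue <54>
step 2: e1 take() → 54 — queue <>
step 3: e4 put(16) — queue <16>
step 4: e3 take() → 16 — queue <>
step 5: e5 take() → empty — queue <>
step 6: e6 put(60) (pending, included) — queue <60>
step 7: e7 take() (pending, included) — queue <>
step 8: e8 put(26) — queue <26>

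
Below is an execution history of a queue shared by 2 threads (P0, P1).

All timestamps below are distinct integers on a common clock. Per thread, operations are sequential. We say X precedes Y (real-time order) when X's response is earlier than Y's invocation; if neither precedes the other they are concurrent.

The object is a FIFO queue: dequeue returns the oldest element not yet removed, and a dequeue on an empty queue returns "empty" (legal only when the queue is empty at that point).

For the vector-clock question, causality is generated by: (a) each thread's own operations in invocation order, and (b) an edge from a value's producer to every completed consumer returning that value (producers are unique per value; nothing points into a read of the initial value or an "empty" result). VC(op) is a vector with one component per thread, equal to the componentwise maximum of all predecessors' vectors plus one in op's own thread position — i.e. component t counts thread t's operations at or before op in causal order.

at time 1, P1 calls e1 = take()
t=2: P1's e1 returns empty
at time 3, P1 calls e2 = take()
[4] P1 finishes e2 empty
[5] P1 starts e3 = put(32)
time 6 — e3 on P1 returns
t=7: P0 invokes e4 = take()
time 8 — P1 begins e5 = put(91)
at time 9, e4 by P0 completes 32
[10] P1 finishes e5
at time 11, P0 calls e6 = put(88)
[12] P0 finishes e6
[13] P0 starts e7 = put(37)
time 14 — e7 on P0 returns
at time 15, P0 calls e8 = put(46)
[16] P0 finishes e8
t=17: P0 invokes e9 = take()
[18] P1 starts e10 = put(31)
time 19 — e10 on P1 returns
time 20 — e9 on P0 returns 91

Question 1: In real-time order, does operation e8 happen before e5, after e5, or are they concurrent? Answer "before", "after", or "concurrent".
e8 spans [15,16], e5 spans [8,10]
resp(e5)=10 < inv(e8)=15

after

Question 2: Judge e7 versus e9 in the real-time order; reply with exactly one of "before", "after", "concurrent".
e7 spans [13,14], e9 spans [17,20]
resp(e7)=14 < inv(e9)=17

before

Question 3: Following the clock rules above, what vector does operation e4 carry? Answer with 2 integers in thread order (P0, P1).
VC(e1, invoked at 1): no causal predecessors; +1 on P1 → (0, 1)
e2 (invocation 3): componentwise max over VC(e1)=(0, 1), +1 at P1, giving (0, 2)
e3 (invocation 5): componentwise max over VC(e2)=(0, 2), +1 at P1, giving (0, 3)
e5 (invocation 8): componentwise max over VC(e3)=(0, 3), +1 at P1, giving (0, 4)
e4 (invocation 7): componentwise max over VC(e3)=(0, 3), +1 at P0, giving (1, 3)
e10 (invocation 18): componentwise max over VC(e5)=(0, 4), +1 at P1, giving (0, 5)
e6 (invocation 11): componentwise max over VC(e4)=(1, 3), +1 at P0, giving (2, 3)
e7 (invocation 13): componentwise max over VC(e6)=(2, 3), +1 at P0, giving (3, 3)
e8 (invocation 15): componentwise max over VC(e7)=(3, 3), +1 at P0, giving (4, 3)
e9 (invocation 17): componentwise max over VC(e5)=(0, 4), VC(e8)=(4, 3), +1 at P0, giving (5, 4)
target: VC(e4) = (1, 3)

(1, 3)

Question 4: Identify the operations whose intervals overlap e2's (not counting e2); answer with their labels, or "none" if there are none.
e2 spans [3,4]: anything still running between times 3 and 4 counts as concurrent
e1 [1,2]: before
e3 [5,6]: after
e4 [7,9]: after
e5 [8,10]: after
e6 [11,12]: after
e7 [13,14]: after
e8 [15,16]: after
e9 [17,20]: after
e10 [18,19]: after

none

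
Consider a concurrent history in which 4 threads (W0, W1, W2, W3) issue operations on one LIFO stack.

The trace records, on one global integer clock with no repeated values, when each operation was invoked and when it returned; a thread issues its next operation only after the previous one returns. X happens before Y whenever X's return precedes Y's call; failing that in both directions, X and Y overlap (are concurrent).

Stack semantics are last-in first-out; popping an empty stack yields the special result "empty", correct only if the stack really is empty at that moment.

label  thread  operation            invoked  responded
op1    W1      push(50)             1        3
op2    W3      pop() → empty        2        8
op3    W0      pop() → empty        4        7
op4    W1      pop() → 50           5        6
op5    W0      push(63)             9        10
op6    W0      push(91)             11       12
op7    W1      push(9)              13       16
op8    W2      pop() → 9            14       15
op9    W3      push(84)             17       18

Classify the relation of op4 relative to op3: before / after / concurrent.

op4 spans [5,6], op3 spans [4,7]
the intervals overlap in both directions

concurrent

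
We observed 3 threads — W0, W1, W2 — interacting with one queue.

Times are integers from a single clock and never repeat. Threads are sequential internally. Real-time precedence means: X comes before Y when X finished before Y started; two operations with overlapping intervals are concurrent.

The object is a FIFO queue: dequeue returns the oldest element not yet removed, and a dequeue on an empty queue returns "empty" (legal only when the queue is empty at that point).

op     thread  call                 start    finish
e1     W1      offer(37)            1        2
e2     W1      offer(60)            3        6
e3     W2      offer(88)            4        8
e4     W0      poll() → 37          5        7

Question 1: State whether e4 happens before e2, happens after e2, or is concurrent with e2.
e4 spans [5,7], e2 spans [3,6]
the intervals overlap in both directions

concurrent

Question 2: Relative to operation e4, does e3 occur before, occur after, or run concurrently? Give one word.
e3 spans [4,8], e4 spans [5,7]
the intervals overlap in both directions

concurrent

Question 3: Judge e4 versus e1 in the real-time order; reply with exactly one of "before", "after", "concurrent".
e4 spans [5,7], e1 spans [1,2]
resp(e1)=2 < inv(e4)=5

after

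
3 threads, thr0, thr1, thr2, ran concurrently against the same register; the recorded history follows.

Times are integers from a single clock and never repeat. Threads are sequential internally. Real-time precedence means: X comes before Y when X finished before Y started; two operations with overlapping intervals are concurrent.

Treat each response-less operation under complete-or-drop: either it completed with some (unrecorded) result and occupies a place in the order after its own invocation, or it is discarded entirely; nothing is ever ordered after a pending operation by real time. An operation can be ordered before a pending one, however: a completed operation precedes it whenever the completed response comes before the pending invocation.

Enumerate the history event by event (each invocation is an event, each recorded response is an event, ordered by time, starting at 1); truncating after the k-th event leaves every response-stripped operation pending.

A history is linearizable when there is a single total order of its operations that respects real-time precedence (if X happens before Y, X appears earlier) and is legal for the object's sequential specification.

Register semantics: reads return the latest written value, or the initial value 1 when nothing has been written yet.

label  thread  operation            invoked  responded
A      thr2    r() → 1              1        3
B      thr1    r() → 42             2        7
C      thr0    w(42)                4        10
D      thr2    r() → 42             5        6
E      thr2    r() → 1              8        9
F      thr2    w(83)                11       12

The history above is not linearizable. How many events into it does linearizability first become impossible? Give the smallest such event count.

events 1..8 are still linearizable — one witness is A, C, B, D:
after step 1 (A r() → 1): value 1
after step 2 (C w(42) (pending, included)): value 42
after step 3 (B r() → 42): value 42
after step 4 (D r() → 42): value 42
include event 9 — E responding at 9 — and every candidate order breaks
completion choices over the 1 pending operation (C) were checked; none helps
e.g. A, B, D, E (pending dropped): illegal at step 2, since B r() → 42 cannot apply there
e.g. A, D, B, E (pending dropped): illegal at step 2, since D r() → 42 cannot apply there

9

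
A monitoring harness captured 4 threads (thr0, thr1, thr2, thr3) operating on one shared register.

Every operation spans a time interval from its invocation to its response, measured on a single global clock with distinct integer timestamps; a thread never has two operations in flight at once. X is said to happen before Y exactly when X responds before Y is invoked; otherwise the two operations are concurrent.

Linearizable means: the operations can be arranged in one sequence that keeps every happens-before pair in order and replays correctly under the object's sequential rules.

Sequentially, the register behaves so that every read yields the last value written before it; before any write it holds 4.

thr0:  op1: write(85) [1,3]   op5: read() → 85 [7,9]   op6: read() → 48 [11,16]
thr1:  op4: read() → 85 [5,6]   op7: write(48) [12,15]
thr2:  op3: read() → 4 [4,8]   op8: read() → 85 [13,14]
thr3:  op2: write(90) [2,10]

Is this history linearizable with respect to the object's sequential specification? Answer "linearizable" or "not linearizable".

already the first 8 events (up to op3's response at time 8) admit no linearization; the first 7 still do
every one of the 2 real-time-consistent orders over 3 completed register ops fails the sequential spec
no completion choice of the 2 pending operations (op2, op5) rescues it — every subset was tried
sample order op1, op3, op4 (pending dropped) stalls at step 2 — op3 read() → 4 has no legal effect
sample order op1, op4, op3 (pending dropped) stalls at step 3 — op3 read() → 4 has no legal effect

not linearizable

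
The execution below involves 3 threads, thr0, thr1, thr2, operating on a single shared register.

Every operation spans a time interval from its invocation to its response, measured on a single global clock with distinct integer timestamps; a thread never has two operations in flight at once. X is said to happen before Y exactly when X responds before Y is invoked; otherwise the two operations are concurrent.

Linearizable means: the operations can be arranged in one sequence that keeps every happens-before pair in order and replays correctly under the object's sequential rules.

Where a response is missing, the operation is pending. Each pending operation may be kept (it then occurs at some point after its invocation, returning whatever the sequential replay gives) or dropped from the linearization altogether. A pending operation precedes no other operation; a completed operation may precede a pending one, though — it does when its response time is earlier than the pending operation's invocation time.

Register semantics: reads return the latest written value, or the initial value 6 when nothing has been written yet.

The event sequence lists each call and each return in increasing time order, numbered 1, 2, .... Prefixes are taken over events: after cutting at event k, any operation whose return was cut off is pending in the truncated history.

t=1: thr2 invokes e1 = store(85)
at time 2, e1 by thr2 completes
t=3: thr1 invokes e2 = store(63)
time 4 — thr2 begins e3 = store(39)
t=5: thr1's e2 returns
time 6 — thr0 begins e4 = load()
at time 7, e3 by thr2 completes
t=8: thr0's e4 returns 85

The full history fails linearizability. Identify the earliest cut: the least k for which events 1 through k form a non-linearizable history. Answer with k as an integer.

8

events 1..7 are linearizable, e.g. via e1, e2, e3:
step 1: e1 store(85) — value 85
step 2: e2 store(63) — value 63
step 3: e3 store(39) — value 39
include event 8 — e4 responding at 8 — and every candidate order breaks
take e1, e2, e3, e4: step 4 already fails, because e4 load() → 85 cannot occur there
take e1, e2, e4, e3: step 3 already fails, because e4 load() → 85 cannot occur there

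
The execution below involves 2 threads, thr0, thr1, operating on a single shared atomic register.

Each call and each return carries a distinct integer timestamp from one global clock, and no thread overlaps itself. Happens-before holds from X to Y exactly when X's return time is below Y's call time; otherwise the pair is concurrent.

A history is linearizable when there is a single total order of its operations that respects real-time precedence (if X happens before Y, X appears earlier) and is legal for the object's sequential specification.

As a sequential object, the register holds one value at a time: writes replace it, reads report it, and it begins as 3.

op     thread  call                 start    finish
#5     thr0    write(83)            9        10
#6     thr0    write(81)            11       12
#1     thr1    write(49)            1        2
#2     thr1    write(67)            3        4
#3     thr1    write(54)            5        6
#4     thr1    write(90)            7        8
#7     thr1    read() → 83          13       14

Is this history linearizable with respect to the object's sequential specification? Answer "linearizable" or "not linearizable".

prefix check: 1..13 passes, 1..14 fails once #7's time-14 response joins
the sole real-time-consistent order of 7 completed operations fails the atomic register replay
one such order, #1, #2, #3, #4, #5, #6, #7, breaks at step 7 where #7 read() → 83 is illegal

not linearizable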